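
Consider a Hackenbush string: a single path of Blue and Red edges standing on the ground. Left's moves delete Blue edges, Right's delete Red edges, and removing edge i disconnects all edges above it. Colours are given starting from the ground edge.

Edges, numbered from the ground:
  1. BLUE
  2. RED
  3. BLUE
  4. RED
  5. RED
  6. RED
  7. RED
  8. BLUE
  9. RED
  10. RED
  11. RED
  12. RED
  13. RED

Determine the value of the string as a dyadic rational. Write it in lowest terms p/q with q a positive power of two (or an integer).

Recurse on prefixes of the 13-edge string BLUE RED BLUE RED RED RED RED BLUE RED RED RED RED RED:
v_1 [B]  L=[0]  R=[(no moves)]  ⇒ 1
v_2 [BR]  L=[0]  R=[1]  ⇒ 1/2
v_3 [BRB]  L=[0, 1/2]  R=[1]  ⇒ 3/4
v_4 [BRBR]  L=[0, 1/2]  R=[3/4, 1]  ⇒ 5/8
v_5 [BRBRR]  L=[0, 1/2]  R=[5/8, 3/4, 1]  ⇒ 9/16
v_6 [BRBRRR]  L=[0, 1/2]  R=[9/16, 5/8, 3/4, 1]  ⇒ 17/32
v_7 [BRBRRRR]  L=[0, 1/2]  R=[17/32, 9/16, 5/8, 3/4, 1]  ⇒ 33/64
v_8 [BRBRRRRB]  L=[0, 1/2, 33/64]  R=[17/32, 9/16, 5/8, 3/4, 1]  ⇒ 67/128
v_9 [BRBRRRRBR]  L=[0, 1/2, 33/64]  R=[67/128, 17/32, 9/16, 5/8, 3/4, 1]  ⇒ 133/256
v_10 [BRBRRRRBRR]  L=[0, 1/2, 33/64]  R=[133/256, 67/128, 17/32, 9/16, 5/8, 3/4, 1]  ⇒ 265/512
v_11 [BRBRRRRBRRR]  L=[0, 1/2, 33/64]  R=[265/512, 133/256, 67/128, 17/32, 9/16, 5/8, 3/4, 1]  ⇒ 529/1024
v_12 [BRBRRRRBRRRR]  L=[0, 1/2, 33/64]  R=[529/1024, 265/512, 133/256, 67/128, 17/32, 9/16, 5/8, 3/4, 1]  ⇒ 1057/2048
v_13 [BRBRRRRBRRRRR]  L=[0, 1/2, 33/64]  R=[1057/2048, 529/1024, 265/512, 133/256, 67/128, 17/32, 9/16, 5/8, 3/4, 1]  ⇒ 2113/4096

2113/4096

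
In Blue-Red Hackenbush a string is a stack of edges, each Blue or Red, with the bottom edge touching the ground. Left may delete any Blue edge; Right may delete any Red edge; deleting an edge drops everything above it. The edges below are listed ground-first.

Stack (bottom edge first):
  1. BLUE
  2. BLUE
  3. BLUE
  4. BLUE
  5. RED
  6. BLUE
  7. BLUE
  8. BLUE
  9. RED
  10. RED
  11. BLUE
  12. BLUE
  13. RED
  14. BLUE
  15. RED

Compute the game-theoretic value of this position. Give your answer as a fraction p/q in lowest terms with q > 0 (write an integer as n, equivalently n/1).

7989/2048

edge 1 of 15 (BLUE): { 0 | — } ⇒ 1
edge 2 of 15 (BLUE): { 0; 1 | — } ⇒ 2
edge 3 of 15 (BLUE): { 0; 1; 2 | — } ⇒ 3
edge 4 of 15 (BLUE): { 0; 1; 2; 3 | — } ⇒ 4
edge 5 of 15 (RED): { 0; 1; 2; 3 | 4 } ⇒ 7/2
edge 6 of 15 (BLUE): { 0; 1; 2; 3; 7/2 | 4 } ⇒ 15/4
edge 7 of 15 (BLUE): { 0; 1; 2; 3; 7/2; 15/4 | 4 } ⇒ 31/8
edge 8 of 15 (BLUE): { 0; 1; 2; 3; 7/2; 15/4; 31/8 | 4 } ⇒ 63/16
edge 9 of 15 (RED): { 0; 1; 2; 3; 7/2; 15/4; 31/8 | 63/16; 4 } ⇒ 125/32
edge 10 of 15 (RED): { 0; 1; 2; 3; 7/2; 15/4; 31/8 | 125/32; 63/16; 4 } ⇒ 249/64
edge 11 of 15 (BLUE): { 0; 1; 2; 3; 7/2; 15/4; 31/8; 249/64 | 125/32; 63/16; 4 } ⇒ 499/128
edge 12 of 15 (BLUE): { 0; 1; 2; 3; 7/2; 15/4; 31/8; 249/64; 499/128 | 125/32; 63/16; 4 } ⇒ 999/256
edge 13 of 15 (RED): { 0; 1; 2; 3; 7/2; 15/4; 31/8; 249/64; 499/128 | 999/256; 125/32; 63/16; 4 } ⇒ 1997/512
edge 14 of 15 (BLUE): { 0; 1; 2; 3; 7/2; 15/4; 31/8; 249/64; 499/128; 1997/512 | 999/256; 125/32; 63/16; 4 } ⇒ 3995/1024
edge 15 of 15 (RED): { 0; 1; 2; 3; 7/2; 15/4; 31/8; 249/64; 499/128; 1997/512 | 3995/1024; 999/256; 125/32; 63/16; 4 } ⇒ 7989/2048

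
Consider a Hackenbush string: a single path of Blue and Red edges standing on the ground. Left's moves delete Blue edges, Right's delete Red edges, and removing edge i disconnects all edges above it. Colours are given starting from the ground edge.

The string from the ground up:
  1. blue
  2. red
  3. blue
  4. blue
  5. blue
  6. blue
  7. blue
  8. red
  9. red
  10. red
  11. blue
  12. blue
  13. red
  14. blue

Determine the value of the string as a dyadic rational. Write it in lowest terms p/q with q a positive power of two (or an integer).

7963/8192

Build g(s[:k]) for k = 1..14, string s = blue red blue blue blue blue blue red red red blue blue red blue.
1 of 14 · b · max L 0 · min R +∞ => 1
2 of 14 · br · max L 0 · min R 1 => 1/2
3 of 14 · brb · max L 1/2 · min R 1 => 3/4
4 of 14 · brbb · max L 3/4 · min R 1 => 7/8
5 of 14 · brbbb · max L 7/8 · min R 1 => 15/16
6 of 14 · brbbbb · max L 15/16 · min R 1 => 31/32
7 of 14 · brbbbbb · max L 31/32 · min R 1 => 63/64
8 of 14 · brbbbbbr · max L 31/32 · min R 63/64 => 125/128
9 of 14 · brbbbbbrr · max L 31/32 · min R 125/128 => 249/256
10 of 14 · brbbbbbrrr · max L 31/32 · min R 249/256 => 497/512
11 of 14 · brbbbbbrrrb · max L 497/512 · min R 249/256 => 995/1024
12 of 14 · brbbbbbrrrbb · max L 995/1024 · min R 249/256 => 1991/2048
13 of 14 · brbbbbbrrrbbr · max L 995/1024 · min R 1991/2048 => 3981/4096
14 of 14 · brbbbbbrrrbbrb · max L 3981/4096 · min R 1991/2048 => 7963/8192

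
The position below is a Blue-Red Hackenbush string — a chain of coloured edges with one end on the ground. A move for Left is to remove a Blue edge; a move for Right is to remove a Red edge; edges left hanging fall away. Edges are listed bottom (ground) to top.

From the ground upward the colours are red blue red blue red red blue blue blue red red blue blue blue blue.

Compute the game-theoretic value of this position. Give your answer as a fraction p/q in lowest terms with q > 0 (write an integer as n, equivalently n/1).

-11361/16384

Prefix values for red blue red blue red red blue blue blue red red blue blue blue blue via {L|R} + simplicity:
r: Left { ∅ }, Right { 0 } — simplest -1
rb: Left { -1 }, Right { 0 } — simplest -1/2
rbr: Left { -1 }, Right { -1/2 0 } — simplest -3/4
rbrb: Left { -1 -3/4 }, Right { -1/2 0 } — simplest -5/8
rbrbr: Left { -1 -3/4 }, Right { -5/8 -1/2 0 } — simplest -11/16
rbrbrr: Left { -1 -3/4 }, Right { -11/16 -5/8 -1/2 0 } — simplest -23/32
rbrbrrb: Left { -1 -3/4 -23/32 }, Right { -11/16 -5/8 -1/2 0 } — simplest -45/64
rbrbrrbb: Left { -1 -3/4 -23/32 -45/64 }, Right { -11/16 -5/8 -1/2 0 } — simplest -89/128
rbrbrrbbb: Left { -1 -3/4 -23/32 -45/64 -89/128 }, Right { -11/16 -5/8 -1/2 0 } — simplest -177/256
rbrbrrbbbr: Left { -1 -3/4 -23/32 -45/64 -89/128 }, Right { -177/256 -11/16 -5/8 -1/2 0 } — simplest -355/512
rbrbrrbbbrr: Left { -1 -3/4 -23/32 -45/64 -89/128 }, Right { -355/512 -177/256 -11/16 -5/8 -1/2 0 } — simplest -711/1024
rbrbrrbbbrrb: Left { -1 -3/4 -23/32 -45/64 -89/128 -711/1024 }, Right { -355/512 -177/256 -11/16 -5/8 -1/2 0 } — simplest -1421/2048
rbrbrrbbbrrbb: Left { -1 -3/4 -23/32 -45/64 -89/128 -711/1024 -1421/2048 }, Right { -355/512 -177/256 -11/16 -5/8 -1/2 0 } — simplest -2841/4096
rbrbrrbbbrrbbb: Left { -1 -3/4 -23/32 -45/64 -89/128 -711/1024 -1421/2048 -2841/4096 }, Right { -355/512 -177/256 -11/16 -5/8 -1/2 0 } — simplest -5681/8192
rbrbrrbbbrrbbbb: Left { -1 -3/4 -23/32 -45/64 -89/128 -711/1024 -1421/2048 -2841/4096 -5681/8192 }, Right { -355/512 -177/256 -11/16 -5/8 -1/2 0 } — simplest -11361/16384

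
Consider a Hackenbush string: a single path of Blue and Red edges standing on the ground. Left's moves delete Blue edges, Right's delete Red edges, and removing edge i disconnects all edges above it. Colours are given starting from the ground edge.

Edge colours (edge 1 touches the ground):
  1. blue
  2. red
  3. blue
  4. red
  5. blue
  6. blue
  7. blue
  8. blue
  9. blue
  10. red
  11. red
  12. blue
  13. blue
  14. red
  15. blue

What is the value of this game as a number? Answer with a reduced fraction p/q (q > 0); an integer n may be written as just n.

12187/16384

g(b) = { 0 | · } => 1
g(br) = { 0 | 1 } => 1/2
g(brb) = { 0 1/2 | 1 } => 3/4
g(brbr) = { 0 1/2 | 3/4 1 } => 5/8
g(brbrb) = { 0 1/2 5/8 | 3/4 1 } => 11/16
g(brbrbb) = { 0 1/2 5/8 11/16 | 3/4 1 } => 23/32
g(brbrbbb) = { 0 1/2 5/8 11/16 23/32 | 3/4 1 } => 47/64
g(brbrbbbb) = { 0 1/2 5/8 11/16 23/32 47/64 | 3/4 1 } => 95/128
g(brbrbbbbb) = { 0 1/2 5/8 11/16 23/32 47/64 95/128 | 3/4 1 } => 191/256
g(brbrbbbbbr) = { 0 1/2 5/8 11/16 23/32 47/64 95/128 | 191/256 3/4 1 } => 381/512
g(brbrbbbbbrr) = { 0 1/2 5/8 11/16 23/32 47/64 95/128 | 381/512 191/256 3/4 1 } => 761/1024
g(brbrbbbbbrrb) = { 0 1/2 5/8 11/16 23/32 47/64 95/128 761/1024 | 381/512 191/256 3/4 1 } => 1523/2048
g(brbrbbbbbrrbb) = { 0 1/2 5/8 11/16 23/32 47/64 95/128 761/1024 1523/2048 | 381/512 191/256 3/4 1 } => 3047/4096
g(brbrbbbbbrrbbr) = { 0 1/2 5/8 11/16 23/32 47/64 95/128 761/1024 1523/2048 | 3047/4096 381/512 191/256 3/4 1 } => 6093/8192
g(brbrbbbbbrrbbrb) = { 0 1/2 5/8 11/16 23/32 47/64 95/128 761/1024 1523/2048 6093/8192 | 3047/4096 381/512 191/256 3/4 1 } => 12187/16384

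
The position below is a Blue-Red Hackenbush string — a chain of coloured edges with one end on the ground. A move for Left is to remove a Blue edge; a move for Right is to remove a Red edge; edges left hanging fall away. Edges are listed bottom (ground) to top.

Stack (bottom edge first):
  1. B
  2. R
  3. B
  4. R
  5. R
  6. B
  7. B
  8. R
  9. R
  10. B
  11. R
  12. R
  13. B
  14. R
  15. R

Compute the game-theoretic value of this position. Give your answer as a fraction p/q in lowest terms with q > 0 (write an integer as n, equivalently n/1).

Recurse on prefixes of the 15-edge string B R B R R B B R R B R R B R R:
edge 1 of 15 (B): { 0 |  } — 1
edge 2 of 15 (R): { 0 | 1 } — 1/2
edge 3 of 15 (B): { 0,1/2 | 1 } — 3/4
edge 4 of 15 (R): { 0,1/2 | 3/4,1 } — 5/8
edge 5 of 15 (R): { 0,1/2 | 5/8,3/4,1 } — 9/16
edge 6 of 15 (B): { 0,1/2,9/16 | 5/8,3/4,1 } — 19/32
edge 7 of 15 (B): { 0,1/2,9/16,19/32 | 5/8,3/4,1 } — 39/64
edge 8 of 15 (R): { 0,1/2,9/16,19/32 | 39/64,5/8,3/4,1 } — 77/128
edge 9 of 15 (R): { 0,1/2,9/16,19/32 | 77/128,39/64,5/8,3/4,1 } — 153/256
edge 10 of 15 (B): { 0,1/2,9/16,19/32,153/256 | 77/128,39/64,5/8,3/4,1 } — 307/512
edge 11 of 15 (R): { 0,1/2,9/16,19/32,153/256 | 307/512,77/128,39/64,5/8,3/4,1 } — 613/1024
edge 12 of 15 (R): { 0,1/2,9/16,19/32,153/256 | 613/1024,307/512,77/128,39/64,5/8,3/4,1 } — 1225/2048
edge 13 of 15 (B): { 0,1/2,9/16,19/32,153/256,1225/2048 | 613/1024,307/512,77/128,39/64,5/8,3/4,1 } — 2451/4096
edge 14 of 15 (R): { 0,1/2,9/16,19/32,153/256,1225/2048 | 2451/4096,613/1024,307/512,77/128,39/64,5/8,3/4,1 } — 4901/8192
edge 15 of 15 (R): { 0,1/2,9/16,19/32,153/256,1225/2048 | 4901/8192,2451/4096,613/1024,307/512,77/128,39/64,5/8,3/4,1 } — 9801/16384

9801/16384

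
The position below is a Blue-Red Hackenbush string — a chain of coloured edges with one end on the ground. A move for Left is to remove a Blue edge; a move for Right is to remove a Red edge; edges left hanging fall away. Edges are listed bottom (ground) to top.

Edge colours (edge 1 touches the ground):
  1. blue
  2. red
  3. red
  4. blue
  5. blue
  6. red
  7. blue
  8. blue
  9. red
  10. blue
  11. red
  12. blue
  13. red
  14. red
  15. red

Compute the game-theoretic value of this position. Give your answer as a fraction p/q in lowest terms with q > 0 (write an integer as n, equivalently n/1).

Prefix values for blue red red blue blue red blue blue red blue red blue red red red via {L|R} + simplicity:
step 1: add blue to get b; options L={ 0 } R={ ∅ } = 1
step 2: add red to get br; options L={ 0 } R={ 1 } = 1/2
step 3: add red to get brr; options L={ 0 } R={ 1/2,1 } = 1/4
step 4: add blue to get brrb; options L={ 0,1/4 } R={ 1/2,1 } = 3/8
step 5: add blue to get brrbb; options L={ 0,1/4,3/8 } R={ 1/2,1 } = 7/16
step 6: add red to get brrbbr; options L={ 0,1/4,3/8 } R={ 7/16,1/2,1 } = 13/32
step 7: add blue to get brrbbrb; options L={ 0,1/4,3/8,13/32 } R={ 7/16,1/2,1 } = 27/64
step 8: add blue to get brrbbrbb; options L={ 0,1/4,3/8,13/32,27/64 } R={ 7/16,1/2,1 } = 55/128
step 9: add red to get brrbbrbbr; options L={ 0,1/4,3/8,13/32,27/64 } R={ 55/128,7/16,1/2,1 } = 109/256
step 10: add blue to get brrbbrbbrb; options L={ 0,1/4,3/8,13/32,27/64,109/256 } R={ 55/128,7/16,1/2,1 } = 219/512
step 11: add red to get brrbbrbbrbr; options L={ 0,1/4,3/8,13/32,27/64,109/256 } R={ 219/512,55/128,7/16,1/2,1 } = 437/1024
step 12: add blue to get brrbbrbbrbrb; options L={ 0,1/4,3/8,13/32,27/64,109/256,437/1024 } R={ 219/512,55/128,7/16,1/2,1 } = 875/2048
step 13: add red to get brrbbrbbrbrbr; options L={ 0,1/4,3/8,13/32,27/64,109/256,437/1024 } R={ 875/2048,219/512,55/128,7/16,1/2,1 } = 1749/4096
step 14: add red to get brrbbrbbrbrbrr; options L={ 0,1/4,3/8,13/32,27/64,109/256,437/1024 } R={ 1749/4096,875/2048,219/512,55/128,7/16,1/2,1 } = 3497/8192
step 15: add red to get brrbbrbbrbrbrrr; options L={ 0,1/4,3/8,13/32,27/64,109/256,437/1024 } R={ 3497/8192,1749/4096,875/2048,219/512,55/128,7/16,1/2,1 } = 6993/16384

6993/16384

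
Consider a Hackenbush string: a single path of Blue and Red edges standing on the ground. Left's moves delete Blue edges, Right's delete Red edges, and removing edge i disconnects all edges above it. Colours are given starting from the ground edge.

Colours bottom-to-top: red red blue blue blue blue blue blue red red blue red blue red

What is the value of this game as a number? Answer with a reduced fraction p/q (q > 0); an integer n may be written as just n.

edge 1 of 14 (red): { — | 0 } gives -1
edge 2 of 14 (red): { — | -1, 0 } gives -2
edge 3 of 14 (blue): { -2 | -1, 0 } gives -3/2
edge 4 of 14 (blue): { -2, -3/2 | -1, 0 } gives -5/4
edge 5 of 14 (blue): { -2, -3/2, -5/4 | -1, 0 } gives -9/8
edge 6 of 14 (blue): { -2, -3/2, -5/4, -9/8 | -1, 0 } gives -17/16
edge 7 of 14 (blue): { -2, -3/2, -5/4, -9/8, -17/16 | -1, 0 } gives -33/32
edge 8 of 14 (blue): { -2, -3/2, -5/4, -9/8, -17/16, -33/32 | -1, 0 } gives -65/64
edge 9 of 14 (red): { -2, -3/2, -5/4, -9/8, -17/16, -33/32 | -65/64, -1, 0 } gives -131/128
edge 10 of 14 (red): { -2, -3/2, -5/4, -9/8, -17/16, -33/32 | -131/128, -65/64, -1, 0 } gives -263/256
edge 11 of 14 (blue): { -2, -3/2, -5/4, -9/8, -17/16, -33/32, -263/256 | -131/128, -65/64, -1, 0 } gives -525/512
edge 12 of 14 (red): { -2, -3/2, -5/4, -9/8, -17/16, -33/32, -263/256 | -525/512, -131/128, -65/64, -1, 0 } gives -1051/1024
edge 13 of 14 (blue): { -2, -3/2, -5/4, -9/8, -17/16, -33/32, -263/256, -1051/1024 | -525/512, -131/128, -65/64, -1, 0 } gives -2101/2048
edge 14 of 14 (red): { -2, -3/2, -5/4, -9/8, -17/16, -33/32, -263/256, -1051/1024 | -2101/2048, -525/512, -131/128, -65/64, -1, 0 } gives -4203/4096

-4203/4096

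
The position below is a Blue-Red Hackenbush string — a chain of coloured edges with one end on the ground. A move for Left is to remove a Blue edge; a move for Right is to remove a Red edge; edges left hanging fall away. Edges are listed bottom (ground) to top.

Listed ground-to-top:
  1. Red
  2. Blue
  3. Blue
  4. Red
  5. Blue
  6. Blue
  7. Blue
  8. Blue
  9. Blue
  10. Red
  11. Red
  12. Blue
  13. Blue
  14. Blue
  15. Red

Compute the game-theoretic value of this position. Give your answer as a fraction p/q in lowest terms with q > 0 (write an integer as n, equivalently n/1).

Prefix values for Red Blue Blue Red Blue Blue Blue Blue Blue Red Red Blue Blue Blue Red via {L|R} + simplicity:
g(R) = { · | 0 } => -1
g(RB) = { -1 | 0 } => -1/2
g(RBB) = { -1,-1/2 | 0 } => -1/4
g(RBBR) = { -1,-1/2 | -1/4,0 } => -3/8
g(RBBRB) = { -1,-1/2,-3/8 | -1/4,0 } => -5/16
g(RBBRBB) = { -1,-1/2,-3/8,-5/16 | -1/4,0 } => -9/32
g(RBBRBBB) = { -1,-1/2,-3/8,-5/16,-9/32 | -1/4,0 } => -17/64
g(RBBRBBBB) = { -1,-1/2,-3/8,-5/16,-9/32,-17/64 | -1/4,0 } => -33/128
g(RBBRBBBBB) = { -1,-1/2,-3/8,-5/16,-9/32,-17/64,-33/128 | -1/4,0 } => -65/256
g(RBBRBBBBBR) = { -1,-1/2,-3/8,-5/16,-9/32,-17/64,-33/128 | -65/256,-1/4,0 } => -131/512
g(RBBRBBBBBRR) = { -1,-1/2,-3/8,-5/16,-9/32,-17/64,-33/128 | -131/512,-65/256,-1/4,0 } => -263/1024
g(RBBRBBBBBRRB) = { -1,-1/2,-3/8,-5/16,-9/32,-17/64,-33/128,-263/1024 | -131/512,-65/256,-1/4,0 } => -525/2048
g(RBBRBBBBBRRBB) = { -1,-1/2,-3/8,-5/16,-9/32,-17/64,-33/128,-263/1024,-525/2048 | -131/512,-65/256,-1/4,0 } => -1049/4096
g(RBBRBBBBBRRBBB) = { -1,-1/2,-3/8,-5/16,-9/32,-17/64,-33/128,-263/1024,-525/2048,-1049/4096 | -131/512,-65/256,-1/4,0 } => -2097/8192
g(RBBRBBBBBRRBBBR) = { -1,-1/2,-3/8,-5/16,-9/32,-17/64,-33/128,-263/1024,-525/2048,-1049/4096 | -2097/8192,-131/512,-65/256,-1/4,0 } => -4195/16384

-4195/16384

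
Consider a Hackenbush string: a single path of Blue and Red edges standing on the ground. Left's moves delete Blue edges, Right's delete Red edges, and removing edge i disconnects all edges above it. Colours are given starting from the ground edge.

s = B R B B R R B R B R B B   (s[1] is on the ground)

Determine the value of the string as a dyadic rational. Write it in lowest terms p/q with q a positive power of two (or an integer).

B: Left { 0 }, Right {  } ⇒ simplest 1
BR: Left { 0 }, Right { 1 } ⇒ simplest 1/2
BRB: Left { 0, 1/2 }, Right { 1 } ⇒ simplest 3/4
BRBB: Left { 0, 1/2, 3/4 }, Right { 1 } ⇒ simplest 7/8
BRBBR: Left { 0, 1/2, 3/4 }, Right { 7/8, 1 } ⇒ simplest 13/16
BRBBRR: Left { 0, 1/2, 3/4 }, Right { 13/16, 7/8, 1 } ⇒ simplest 25/32
BRBBRRB: Left { 0, 1/2, 3/4, 25/32 }, Right { 13/16, 7/8, 1 } ⇒ simplest 51/64
BRBBRRBR: Left { 0, 1/2, 3/4, 25/32 }, Right { 51/64, 13/16, 7/8, 1 } ⇒ simplest 101/128
BRBBRRBRB: Left { 0, 1/2, 3/4, 25/32, 101/128 }, Right { 51/64, 13/16, 7/8, 1 } ⇒ simplest 203/256
BRBBRRBRBR: Left { 0, 1/2, 3/4, 25/32, 101/128 }, Right { 203/256, 51/64, 13/16, 7/8, 1 } ⇒ simplest 405/512
BRBBRRBRBRB: Left { 0, 1/2, 3/4, 25/32, 101/128, 405/512 }, Right { 203/256, 51/64, 13/16, 7/8, 1 } ⇒ simplest 811/1024
BRBBRRBRBRBB: Left { 0, 1/2, 3/4, 25/32, 101/128, 405/512, 811/1024 }, Right { 203/256, 51/64, 13/16, 7/8, 1 } ⇒ simplest 1623/2048

1623/2048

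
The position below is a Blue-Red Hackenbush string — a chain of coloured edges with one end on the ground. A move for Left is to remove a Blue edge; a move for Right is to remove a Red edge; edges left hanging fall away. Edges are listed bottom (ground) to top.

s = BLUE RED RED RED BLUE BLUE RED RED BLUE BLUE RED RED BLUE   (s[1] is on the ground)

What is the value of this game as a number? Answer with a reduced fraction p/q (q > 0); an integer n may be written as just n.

g(B) = { 0 | — } => 1
g(BR) = { 0 | 1 } => 1/2
g(BRR) = { 0 | 1/2; 1 } => 1/4
g(BRRR) = { 0 | 1/4; 1/2; 1 } => 1/8
g(BRRRB) = { 0; 1/8 | 1/4; 1/2; 1 } => 3/16
g(BRRRBB) = { 0; 1/8; 3/16 | 1/4; 1/2; 1 } => 7/32
g(BRRRBBR) = { 0; 1/8; 3/16 | 7/32; 1/4; 1/2; 1 } => 13/64
g(BRRRBBRR) = { 0; 1/8; 3/16 | 13/64; 7/32; 1/4; 1/2; 1 } => 25/128
g(BRRRBBRRB) = { 0; 1/8; 3/16; 25/128 | 13/64; 7/32; 1/4; 1/2; 1 } => 51/256
g(BRRRBBRRBB) = { 0; 1/8; 3/16; 25/128; 51/256 | 13/64; 7/32; 1/4; 1/2; 1 } => 103/512
g(BRRRBBRRBBR) = { 0; 1/8; 3/16; 25/128; 51/256 | 103/512; 13/64; 7/32; 1/4; 1/2; 1 } => 205/1024
g(BRRRBBRRBBRR) = { 0; 1/8; 3/16; 25/128; 51/256 | 205/1024; 103/512; 13/64; 7/32; 1/4; 1/2; 1 } => 409/2048
g(BRRRBBRRBBRRB) = { 0; 1/8; 3/16; 25/128; 51/256; 409/2048 | 205/1024; 103/512; 13/64; 7/32; 1/4; 1/2; 1 } => 819/4096

819/4096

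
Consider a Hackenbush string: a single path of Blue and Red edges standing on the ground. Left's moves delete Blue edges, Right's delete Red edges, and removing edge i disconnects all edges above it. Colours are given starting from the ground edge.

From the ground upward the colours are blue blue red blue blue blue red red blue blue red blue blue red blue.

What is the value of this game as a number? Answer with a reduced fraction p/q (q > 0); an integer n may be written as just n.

15579/8192

value(b) = { 0 | · } — 1
value(bb) = { 0 1 | · } — 2
value(bbr) = { 0 1 | 2 } — 3/2
value(bbrb) = { 0 1 3/2 | 2 } — 7/4
value(bbrbb) = { 0 1 3/2 7/4 | 2 } — 15/8
value(bbrbbb) = { 0 1 3/2 7/4 15/8 | 2 } — 31/16
value(bbrbbbr) = { 0 1 3/2 7/4 15/8 | 31/16 2 } — 61/32
value(bbrbbbrr) = { 0 1 3/2 7/4 15/8 | 61/32 31/16 2 } — 121/64
value(bbrbbbrrb) = { 0 1 3/2 7/4 15/8 121/64 | 61/32 31/16 2 } — 243/128
value(bbrbbbrrbb) = { 0 1 3/2 7/4 15/8 121/64 243/128 | 61/32 31/16 2 } — 487/256
value(bbrbbbrrbbr) = { 0 1 3/2 7/4 15/8 121/64 243/128 | 487/256 61/32 31/16 2 } — 973/512
value(bbrbbbrrbbrb) = { 0 1 3/2 7/4 15/8 121/64 243/128 973/512 | 487/256 61/32 31/16 2 } — 1947/1024
value(bbrbbbrrbbrbb) = { 0 1 3/2 7/4 15/8 121/64 243/128 973/512 1947/1024 | 487/256 61/32 31/16 2 } — 3895/2048
value(bbrbbbrrbbrbbr) = { 0 1 3/2 7/4 15/8 121/64 243/128 973/512 1947/1024 | 3895/2048 487/256 61/32 31/16 2 } — 7789/4096
value(bbrbbbrrbbrbbrb) = { 0 1 3/2 7/4 15/8 121/64 243/128 973/512 1947/1024 7789/4096 | 3895/2048 487/256 61/32 31/16 2 } — 15579/8192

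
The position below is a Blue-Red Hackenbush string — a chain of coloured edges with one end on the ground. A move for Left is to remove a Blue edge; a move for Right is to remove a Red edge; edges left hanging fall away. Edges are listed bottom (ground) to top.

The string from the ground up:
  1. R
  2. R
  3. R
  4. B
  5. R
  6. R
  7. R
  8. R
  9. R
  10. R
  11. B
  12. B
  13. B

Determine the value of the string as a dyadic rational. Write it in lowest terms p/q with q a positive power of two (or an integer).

-3057/1024

value(R) = { ∅ | 0 } = -1
value(RR) = { ∅ | -1; 0 } = -2
value(RRR) = { ∅ | -2; -1; 0 } = -3
value(RRRB) = { -3 | -2; -1; 0 } = -5/2
value(RRRBR) = { -3 | -5/2; -2; -1; 0 } = -11/4
value(RRRBRR) = { -3 | -11/4; -5/2; -2; -1; 0 } = -23/8
value(RRRBRRR) = { -3 | -23/8; -11/4; -5/2; -2; -1; 0 } = -47/16
value(RRRBRRRR) = { -3 | -47/16; -23/8; -11/4; -5/2; -2; -1; 0 } = -95/32
value(RRRBRRRRR) = { -3 | -95/32; -47/16; -23/8; -11/4; -5/2; -2; -1; 0 } = -191/64
value(RRRBRRRRRR) = { -3 | -191/64; -95/32; -47/16; -23/8; -11/4; -5/2; -2; -1; 0 } = -383/128
value(RRRBRRRRRRB) = { -3; -383/128 | -191/64; -95/32; -47/16; -23/8; -11/4; -5/2; -2; -1; 0 } = -765/256
value(RRRBRRRRRRBB) = { -3; -383/128; -765/256 | -191/64; -95/32; -47/16; -23/8; -11/4; -5/2; -2; -1; 0 } = -1529/512
value(RRRBRRRRRRBBB) = { -3; -383/128; -765/256; -1529/512 | -191/64; -95/32; -47/16; -23/8; -11/4; -5/2; -2; -1; 0 } = -3057/1024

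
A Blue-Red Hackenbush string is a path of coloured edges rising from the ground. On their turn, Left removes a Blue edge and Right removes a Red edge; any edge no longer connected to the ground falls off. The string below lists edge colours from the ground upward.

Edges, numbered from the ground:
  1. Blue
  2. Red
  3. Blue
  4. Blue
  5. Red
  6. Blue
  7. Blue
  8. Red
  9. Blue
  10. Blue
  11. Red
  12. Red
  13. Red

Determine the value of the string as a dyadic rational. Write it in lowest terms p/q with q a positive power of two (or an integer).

G_1 [B]  L=[0]  R=[∅]  ⇒ 1
G_2 [BR]  L=[0]  R=[1]  ⇒ 1/2
G_3 [BRB]  L=[0; 1/2]  R=[1]  ⇒ 3/4
G_4 [BRBB]  L=[0; 1/2; 3/4]  R=[1]  ⇒ 7/8
G_5 [BRBBR]  L=[0; 1/2; 3/4]  R=[7/8; 1]  ⇒ 13/16
G_6 [BRBBRB]  L=[0; 1/2; 3/4; 13/16]  R=[7/8; 1]  ⇒ 27/32
G_7 [BRBBRBB]  L=[0; 1/2; 3/4; 13/16; 27/32]  R=[7/8; 1]  ⇒ 55/64
G_8 [BRBBRBBR]  L=[0; 1/2; 3/4; 13/16; 27/32]  R=[55/64; 7/8; 1]  ⇒ 109/128
G_9 [BRBBRBBRB]  L=[0; 1/2; 3/4; 13/16; 27/32; 109/128]  R=[55/64; 7/8; 1]  ⇒ 219/256
G_10 [BRBBRBBRBB]  L=[0; 1/2; 3/4; 13/16; 27/32; 109/128; 219/256]  R=[55/64; 7/8; 1]  ⇒ 439/512
G_11 [BRBBRBBRBBR]  L=[0; 1/2; 3/4; 13/16; 27/32; 109/128; 219/256]  R=[439/512; 55/64; 7/8; 1]  ⇒ 877/1024
G_12 [BRBBRBBRBBRR]  L=[0; 1/2; 3/4; 13/16; 27/32; 109/128; 219/256]  R=[877/1024; 439/512; 55/64; 7/8; 1]  ⇒ 1753/2048
G_13 [BRBBRBBRBBRRR]  L=[0; 1/2; 3/4; 13/16; 27/32; 109/128; 219/256]  R=[1753/2048; 877/1024; 439/512; 55/64; 7/8; 1]  ⇒ 3505/4096

3505/4096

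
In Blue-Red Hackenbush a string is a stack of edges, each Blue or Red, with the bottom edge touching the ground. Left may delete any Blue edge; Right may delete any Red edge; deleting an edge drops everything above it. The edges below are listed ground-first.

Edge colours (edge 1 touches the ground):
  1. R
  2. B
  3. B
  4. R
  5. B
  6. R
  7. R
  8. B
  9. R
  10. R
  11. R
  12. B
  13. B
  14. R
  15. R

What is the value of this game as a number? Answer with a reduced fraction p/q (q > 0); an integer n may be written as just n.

-5863/16384

Build val(s[:k]) for k = 1..15, string s = R B B R B R R B R R R B B R R.
R: Left { none }, Right { 0 } ⇒ simplest -1
RB: Left { -1 }, Right { 0 } ⇒ simplest -1/2
RBB: Left { -1,-1/2 }, Right { 0 } ⇒ simplest -1/4
RBBR: Left { -1,-1/2 }, Right { -1/4,0 } ⇒ simplest -3/8
RBBRB: Left { -1,-1/2,-3/8 }, Right { -1/4,0 } ⇒ simplest -5/16
RBBRBR: Left { -1,-1/2,-3/8 }, Right { -5/16,-1/4,0 } ⇒ simplest -11/32
RBBRBRR: Left { -1,-1/2,-3/8 }, Right { -11/32,-5/16,-1/4,0 } ⇒ simplest -23/64
RBBRBRRB: Left { -1,-1/2,-3/8,-23/64 }, Right { -11/32,-5/16,-1/4,0 } ⇒ simplest -45/128
RBBRBRRBR: Left { -1,-1/2,-3/8,-23/64 }, Right { -45/128,-11/32,-5/16,-1/4,0 } ⇒ simplest -91/256
RBBRBRRBRR: Left { -1,-1/2,-3/8,-23/64 }, Right { -91/256,-45/128,-11/32,-5/16,-1/4,0 } ⇒ simplest -183/512
RBBRBRRBRRR: Left { -1,-1/2,-3/8,-23/64 }, Right { -183/512,-91/256,-45/128,-11/32,-5/16,-1/4,0 } ⇒ simplest -367/1024
RBBRBRRBRRRB: Left { -1,-1/2,-3/8,-23/64,-367/1024 }, Right { -183/512,-91/256,-45/128,-11/32,-5/16,-1/4,0 } ⇒ simplest -733/2048
RBBRBRRBRRRBB: Left { -1,-1/2,-3/8,-23/64,-367/1024,-733/2048 }, Right { -183/512,-91/256,-45/128,-11/32,-5/16,-1/4,0 } ⇒ simplest -1465/4096
RBBRBRRBRRRBBR: Left { -1,-1/2,-3/8,-23/64,-367/1024,-733/2048 }, Right { -1465/4096,-183/512,-91/256,-45/128,-11/32,-5/16,-1/4,0 } ⇒ simplest -2931/8192
RBBRBRRBRRRBBRR: Left { -1,-1/2,-3/8,-23/64,-367/1024,-733/2048 }, Right { -2931/8192,-1465/4096,-183/512,-91/256,-45/128,-11/32,-5/16,-1/4,0 } ⇒ simplest -5863/16384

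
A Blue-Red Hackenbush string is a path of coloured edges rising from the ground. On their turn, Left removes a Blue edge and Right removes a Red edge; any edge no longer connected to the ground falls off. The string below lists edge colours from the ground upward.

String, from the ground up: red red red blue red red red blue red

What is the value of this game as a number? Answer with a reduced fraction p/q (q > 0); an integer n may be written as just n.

-187/64

Prefix values for red red red blue red red red blue red via {L|R} + simplicity:
r: Left { none }, Right { 0 } ⇒ simplest -1
rr: Left { none }, Right { -1, 0 } ⇒ simplest -2
rrr: Left { none }, Right { -2, -1, 0 } ⇒ simplest -3
rrrb: Left { -3 }, Right { -2, -1, 0 } ⇒ simplest -5/2
rrrbr: Left { -3 }, Right { -5/2, -2, -1, 0 } ⇒ simplest -11/4
rrrbrr: Left { -3 }, Right { -11/4, -5/2, -2, -1, 0 } ⇒ simplest -23/8
rrrbrrr: Left { -3 }, Right { -23/8, -11/4, -5/2, -2, -1, 0 } ⇒ simplest -47/16
rrrbrrrb: Left { -3, -47/16 }, Right { -23/8, -11/4, -5/2, -2, -1, 0 } ⇒ simplest -93/32
rrrbrrrbr: Left { -3, -47/16 }, Right { -93/32, -23/8, -11/4, -5/2, -2, -1, 0 } ⇒ simplest -187/64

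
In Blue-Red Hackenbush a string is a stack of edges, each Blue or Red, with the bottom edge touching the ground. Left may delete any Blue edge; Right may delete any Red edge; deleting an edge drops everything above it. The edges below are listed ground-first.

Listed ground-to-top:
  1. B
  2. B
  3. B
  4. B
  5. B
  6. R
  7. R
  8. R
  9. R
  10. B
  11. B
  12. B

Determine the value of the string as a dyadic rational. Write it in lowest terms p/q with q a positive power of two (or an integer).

527/128

Build g(s[:k]) for k = 1..12, string s = B B B B B R R R R B B B.
edge 1 of 12 (B): { 0 | none } -> 1
edge 2 of 12 (B): { 0; 1 | none } -> 2
edge 3 of 12 (B): { 0; 1; 2 | none } -> 3
edge 4 of 12 (B): { 0; 1; 2; 3 | none } -> 4
edge 5 of 12 (B): { 0; 1; 2; 3; 4 | none } -> 5
edge 6 of 12 (R): { 0; 1; 2; 3; 4 | 5 } -> 9/2
edge 7 of 12 (R): { 0; 1; 2; 3; 4 | 9/2; 5 } -> 17/4
edge 8 of 12 (R): { 0; 1; 2; 3; 4 | 17/4; 9/2; 5 } -> 33/8
edge 9 of 12 (R): { 0; 1; 2; 3; 4 | 33/8; 17/4; 9/2; 5 } -> 65/16
edge 10 of 12 (B): { 0; 1; 2; 3; 4; 65/16 | 33/8; 17/4; 9/2; 5 } -> 131/32
edge 11 of 12 (B): { 0; 1; 2; 3; 4; 65/16; 131/32 | 33/8; 17/4; 9/2; 5 } -> 263/64
edge 12 of 12 (B): { 0; 1; 2; 3; 4; 65/16; 131/32; 263/64 | 33/8; 17/4; 9/2; 5 } -> 527/128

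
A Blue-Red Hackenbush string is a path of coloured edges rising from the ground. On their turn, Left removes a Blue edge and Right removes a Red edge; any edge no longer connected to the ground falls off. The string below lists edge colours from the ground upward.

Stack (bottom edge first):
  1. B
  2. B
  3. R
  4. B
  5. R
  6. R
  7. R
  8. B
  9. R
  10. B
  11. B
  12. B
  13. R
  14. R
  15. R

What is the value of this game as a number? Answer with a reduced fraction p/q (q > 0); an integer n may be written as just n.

12657/8192

val_1 [B]  L=[0]  R=[(no moves)]  ⇒ 1
val_2 [BB]  L=[0, 1]  R=[(no moves)]  ⇒ 2
val_3 [BBR]  L=[0, 1]  R=[2]  ⇒ 3/2
val_4 [BBRB]  L=[0, 1, 3/2]  R=[2]  ⇒ 7/4
val_5 [BBRBR]  L=[0, 1, 3/2]  R=[7/4, 2]  ⇒ 13/8
val_6 [BBRBRR]  L=[0, 1, 3/2]  R=[13/8, 7/4, 2]  ⇒ 25/16
val_7 [BBRBRRR]  L=[0, 1, 3/2]  R=[25/16, 13/8, 7/4, 2]  ⇒ 49/32
val_8 [BBRBRRRB]  L=[0, 1, 3/2, 49/32]  R=[25/16, 13/8, 7/4, 2]  ⇒ 99/64
val_9 [BBRBRRRBR]  L=[0, 1, 3/2, 49/32]  R=[99/64, 25/16, 13/8, 7/4, 2]  ⇒ 197/128
val_10 [BBRBRRRBRB]  L=[0, 1, 3/2, 49/32, 197/128]  R=[99/64, 25/16, 13/8, 7/4, 2]  ⇒ 395/256
val_11 [BBRBRRRBRBB]  L=[0, 1, 3/2, 49/32, 197/128, 395/256]  R=[99/64, 25/16, 13/8, 7/4, 2]  ⇒ 791/512
val_12 [BBRBRRRBRBBB]  L=[0, 1, 3/2, 49/32, 197/128, 395/256, 791/512]  R=[99/64, 25/16, 13/8, 7/4, 2]  ⇒ 1583/1024
val_13 [BBRBRRRBRBBBR]  L=[0, 1, 3/2, 49/32, 197/128, 395/256, 791/512]  R=[1583/1024, 99/64, 25/16, 13/8, 7/4, 2]  ⇒ 3165/2048
val_14 [BBRBRRRBRBBBRR]  L=[0, 1, 3/2, 49/32, 197/128, 395/256, 791/512]  R=[3165/2048, 1583/1024, 99/64, 25/16, 13/8, 7/4, 2]  ⇒ 6329/4096
val_15 [BBRBRRRBRBBBRRR]  L=[0, 1, 3/2, 49/32, 197/128, 395/256, 791/512]  R=[6329/4096, 3165/2048, 1583/1024, 99/64, 25/16, 13/8, 7/4, 2]  ⇒ 12657/8192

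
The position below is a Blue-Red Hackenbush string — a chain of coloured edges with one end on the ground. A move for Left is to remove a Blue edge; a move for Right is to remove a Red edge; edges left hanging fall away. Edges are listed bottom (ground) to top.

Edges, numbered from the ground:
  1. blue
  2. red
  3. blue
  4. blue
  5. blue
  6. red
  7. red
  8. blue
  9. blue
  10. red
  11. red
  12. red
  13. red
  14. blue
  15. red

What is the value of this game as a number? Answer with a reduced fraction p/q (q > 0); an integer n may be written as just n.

Recurse on prefixes of the 15-edge string blue red blue blue blue red red blue blue red red red red blue red:
1 of 15 · b · max L 0 · min R +∞ → 1
2 of 15 · br · max L 0 · min R 1 → 1/2
3 of 15 · brb · max L 1/2 · min R 1 → 3/4
4 of 15 · brbb · max L 3/4 · min R 1 → 7/8
5 of 15 · brbbb · max L 7/8 · min R 1 → 15/16
6 of 15 · brbbbr · max L 7/8 · min R 15/16 → 29/32
7 of 15 · brbbbrr · max L 7/8 · min R 29/32 → 57/64
8 of 15 · brbbbrrb · max L 57/64 · min R 29/32 → 115/128
9 of 15 · brbbbrrbb · max L 115/128 · min R 29/32 → 231/256
10 of 15 · brbbbrrbbr · max L 115/128 · min R 231/256 → 461/512
11 of 15 · brbbbrrbbrr · max L 115/128 · min R 461/512 → 921/1024
12 of 15 · brbbbrrbbrrr · max L 115/128 · min R 921/1024 → 1841/2048
13 of 15 · brbbbrrbbrrrr · max L 115/128 · min R 1841/2048 → 3681/4096
14 of 15 · brbbbrrbbrrrrb · max L 3681/4096 · min R 1841/2048 → 7363/8192
15 of 15 · brbbbrrbbrrrrbr · max L 3681/4096 · min R 7363/8192 → 14725/16384

14725/16384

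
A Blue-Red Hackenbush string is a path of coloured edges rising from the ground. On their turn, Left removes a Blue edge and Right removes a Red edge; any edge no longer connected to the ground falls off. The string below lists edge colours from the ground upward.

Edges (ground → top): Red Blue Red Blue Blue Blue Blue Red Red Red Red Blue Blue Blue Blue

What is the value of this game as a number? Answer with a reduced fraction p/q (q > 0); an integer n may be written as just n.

edge 1 of 15 (Red): { · | 0 } => -1
edge 2 of 15 (Blue): { -1 | 0 } => -1/2
edge 3 of 15 (Red): { -1 | -1/2; 0 } => -3/4
edge 4 of 15 (Blue): { -1; -3/4 | -1/2; 0 } => -5/8
edge 5 of 15 (Blue): { -1; -3/4; -5/8 | -1/2; 0 } => -9/16
edge 6 of 15 (Blue): { -1; -3/4; -5/8; -9/16 | -1/2; 0 } => -17/32
edge 7 of 15 (Blue): { -1; -3/4; -5/8; -9/16; -17/32 | -1/2; 0 } => -33/64
edge 8 of 15 (Red): { -1; -3/4; -5/8; -9/16; -17/32 | -33/64; -1/2; 0 } => -67/128
edge 9 of 15 (Red): { -1; -3/4; -5/8; -9/16; -17/32 | -67/128; -33/64; -1/2; 0 } => -135/256
edge 10 of 15 (Red): { -1; -3/4; -5/8; -9/16; -17/32 | -135/256; -67/128; -33/64; -1/2; 0 } => -271/512
edge 11 of 15 (Red): { -1; -3/4; -5/8; -9/16; -17/32 | -271/512; -135/256; -67/128; -33/64; -1/2; 0 } => -543/1024
edge 12 of 15 (Blue): { -1; -3/4; -5/8; -9/16; -17/32; -543/1024 | -271/512; -135/256; -67/128; -33/64; -1/2; 0 } => -1085/2048
edge 13 of 15 (Blue): { -1; -3/4; -5/8; -9/16; -17/32; -543/1024; -1085/2048 | -271/512; -135/256; -67/128; -33/64; -1/2; 0 } => -2169/4096
edge 14 of 15 (Blue): { -1; -3/4; -5/8; -9/16; -17/32; -543/1024; -1085/2048; -2169/4096 | -271/512; -135/256; -67/128; -33/64; -1/2; 0 } => -4337/8192
edge 15 of 15 (Blue): { -1; -3/4; -5/8; -9/16; -17/32; -543/1024; -1085/2048; -2169/4096; -4337/8192 | -271/512; -135/256; -67/128; -33/64; -1/2; 0 } => -8673/16384

-8673/16384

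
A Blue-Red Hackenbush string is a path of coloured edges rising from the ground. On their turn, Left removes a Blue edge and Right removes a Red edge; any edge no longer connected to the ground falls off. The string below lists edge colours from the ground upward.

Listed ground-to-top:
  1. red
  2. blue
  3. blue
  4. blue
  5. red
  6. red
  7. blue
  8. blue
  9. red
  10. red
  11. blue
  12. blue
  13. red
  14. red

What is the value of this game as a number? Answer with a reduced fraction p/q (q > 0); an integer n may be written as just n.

-1639/8192

Build G(s[:k]) for k = 1..14, string s = red blue blue blue red red blue blue red red blue blue red red.
edge 1 of 14 (red): {  | 0 } -> -1
edge 2 of 14 (blue): { -1 | 0 } -> -1/2
edge 3 of 14 (blue): { -1, -1/2 | 0 } -> -1/4
edge 4 of 14 (blue): { -1, -1/2, -1/4 | 0 } -> -1/8
edge 5 of 14 (red): { -1, -1/2, -1/4 | -1/8, 0 } -> -3/16
edge 6 of 14 (red): { -1, -1/2, -1/4 | -3/16, -1/8, 0 } -> -7/32
edge 7 of 14 (blue): { -1, -1/2, -1/4, -7/32 | -3/16, -1/8, 0 } -> -13/64
edge 8 of 14 (blue): { -1, -1/2, -1/4, -7/32, -13/64 | -3/16, -1/8, 0 } -> -25/128
edge 9 of 14 (red): { -1, -1/2, -1/4, -7/32, -13/64 | -25/128, -3/16, -1/8, 0 } -> -51/256
edge 10 of 14 (red): { -1, -1/2, -1/4, -7/32, -13/64 | -51/256, -25/128, -3/16, -1/8, 0 } -> -103/512
edge 11 of 14 (blue): { -1, -1/2, -1/4, -7/32, -13/64, -103/512 | -51/256, -25/128, -3/16, -1/8, 0 } -> -205/1024
edge 12 of 14 (blue): { -1, -1/2, -1/4, -7/32, -13/64, -103/512, -205/1024 | -51/256, -25/128, -3/16, -1/8, 0 } -> -409/2048
edge 13 of 14 (red): { -1, -1/2, -1/4, -7/32, -13/64, -103/512, -205/1024 | -409/2048, -51/256, -25/128, -3/16, -1/8, 0 } -> -819/4096
edge 14 of 14 (red): { -1, -1/2, -1/4, -7/32, -13/64, -103/512, -205/1024 | -819/4096, -409/2048, -51/256, -25/128, -3/16, -1/8, 0 } -> -1639/8192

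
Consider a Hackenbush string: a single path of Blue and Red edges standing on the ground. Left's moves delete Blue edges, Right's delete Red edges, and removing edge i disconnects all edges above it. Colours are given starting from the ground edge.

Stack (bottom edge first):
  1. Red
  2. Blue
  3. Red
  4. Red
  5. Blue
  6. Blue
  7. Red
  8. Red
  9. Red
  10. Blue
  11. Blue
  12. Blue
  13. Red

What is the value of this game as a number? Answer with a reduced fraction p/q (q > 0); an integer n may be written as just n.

-3299/4096

val_1 [R]  L=[∅]  R=[0]  ⇒ -1
val_2 [RB]  L=[-1]  R=[0]  ⇒ -1/2
val_3 [RBR]  L=[-1]  R=[-1/2; 0]  ⇒ -3/4
val_4 [RBRR]  L=[-1]  R=[-3/4; -1/2; 0]  ⇒ -7/8
val_5 [RBRRB]  L=[-1; -7/8]  R=[-3/4; -1/2; 0]  ⇒ -13/16
val_6 [RBRRBB]  L=[-1; -7/8; -13/16]  R=[-3/4; -1/2; 0]  ⇒ -25/32
val_7 [RBRRBBR]  L=[-1; -7/8; -13/16]  R=[-25/32; -3/4; -1/2; 0]  ⇒ -51/64
val_8 [RBRRBBRR]  L=[-1; -7/8; -13/16]  R=[-51/64; -25/32; -3/4; -1/2; 0]  ⇒ -103/128
val_9 [RBRRBBRRR]  L=[-1; -7/8; -13/16]  R=[-103/128; -51/64; -25/32; -3/4; -1/2; 0]  ⇒ -207/256
val_10 [RBRRBBRRRB]  L=[-1; -7/8; -13/16; -207/256]  R=[-103/128; -51/64; -25/32; -3/4; -1/2; 0]  ⇒ -413/512
val_11 [RBRRBBRRRBB]  L=[-1; -7/8; -13/16; -207/256; -413/512]  R=[-103/128; -51/64; -25/32; -3/4; -1/2; 0]  ⇒ -825/1024
val_12 [RBRRBBRRRBBB]  L=[-1; -7/8; -13/16; -207/256; -413/512; -825/1024]  R=[-103/128; -51/64; -25/32; -3/4; -1/2; 0]  ⇒ -1649/2048
val_13 [RBRRBBRRRBBBR]  L=[-1; -7/8; -13/16; -207/256; -413/512; -825/1024]  R=[-1649/2048; -103/128; -51/64; -25/32; -3/4; -1/2; 0]  ⇒ -3299/4096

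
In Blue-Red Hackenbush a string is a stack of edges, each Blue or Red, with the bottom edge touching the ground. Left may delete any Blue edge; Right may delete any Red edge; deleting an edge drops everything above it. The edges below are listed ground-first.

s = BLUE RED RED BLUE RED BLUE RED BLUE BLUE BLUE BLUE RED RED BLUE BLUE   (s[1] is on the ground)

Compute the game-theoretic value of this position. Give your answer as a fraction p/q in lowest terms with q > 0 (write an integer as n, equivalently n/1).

Build G(s[:k]) for k = 1..15, string s = BLUE RED RED BLUE RED BLUE RED BLUE BLUE BLUE BLUE RED RED BLUE BLUE.
G_1 [B]  L=[0]  R=[none]  gives 1
G_2 [BR]  L=[0]  R=[1]  gives 1/2
G_3 [BRR]  L=[0]  R=[1/2, 1]  gives 1/4
G_4 [BRRB]  L=[0, 1/4]  R=[1/2, 1]  gives 3/8
G_5 [BRRBR]  L=[0, 1/4]  R=[3/8, 1/2, 1]  gives 5/16
G_6 [BRRBRB]  L=[0, 1/4, 5/16]  R=[3/8, 1/2, 1]  gives 11/32
G_7 [BRRBRBR]  L=[0, 1/4, 5/16]  R=[11/32, 3/8, 1/2, 1]  gives 21/64
G_8 [BRRBRBRB]  L=[0, 1/4, 5/16, 21/64]  R=[11/32, 3/8, 1/2, 1]  gives 43/128
G_9 [BRRBRBRBB]  L=[0, 1/4, 5/16, 21/64, 43/128]  R=[11/32, 3/8, 1/2, 1]  gives 87/256
G_10 [BRRBRBRBBB]  L=[0, 1/4, 5/16, 21/64, 43/128, 87/256]  R=[11/32, 3/8, 1/2, 1]  gives 175/512
G_11 [BRRBRBRBBBB]  L=[0, 1/4, 5/16, 21/64, 43/128, 87/256, 175/512]  R=[11/32, 3/8, 1/2, 1]  gives 351/1024
G_12 [BRRBRBRBBBBR]  L=[0, 1/4, 5/16, 21/64, 43/128, 87/256, 175/512]  R=[351/1024, 11/32, 3/8, 1/2, 1]  gives 701/2048
G_13 [BRRBRBRBBBBRR]  L=[0, 1/4, 5/16, 21/64, 43/128, 87/256, 175/512]  R=[701/2048, 351/1024, 11/32, 3/8, 1/2, 1]  gives 1401/4096
G_14 [BRRBRBRBBBBRRB]  L=[0, 1/4, 5/16, 21/64, 43/128, 87/256, 175/512, 1401/4096]  R=[701/2048, 351/1024, 11/32, 3/8, 1/2, 1]  gives 2803/8192
G_15 [BRRBRBRBBBBRRBB]  L=[0, 1/4, 5/16, 21/64, 43/128, 87/256, 175/512, 1401/4096, 2803/8192]  R=[701/2048, 351/1024, 11/32, 3/8, 1/2, 1]  gives 5607/16384

5607/16384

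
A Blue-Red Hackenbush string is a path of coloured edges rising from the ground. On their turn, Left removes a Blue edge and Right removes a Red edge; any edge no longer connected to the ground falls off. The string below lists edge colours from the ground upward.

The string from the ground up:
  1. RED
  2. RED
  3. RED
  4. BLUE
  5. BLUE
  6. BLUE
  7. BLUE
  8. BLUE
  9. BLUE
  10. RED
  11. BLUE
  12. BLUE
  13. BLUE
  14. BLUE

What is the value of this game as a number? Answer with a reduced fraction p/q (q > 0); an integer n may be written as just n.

-4129/2048

g(R) = { ∅ | 0 } -> -1
g(RR) = { ∅ | -1,0 } -> -2
g(RRR) = { ∅ | -2,-1,0 } -> -3
g(RRRB) = { -3 | -2,-1,0 } -> -5/2
g(RRRBB) = { -3,-5/2 | -2,-1,0 } -> -9/4
g(RRRBBB) = { -3,-5/2,-9/4 | -2,-1,0 } -> -17/8
g(RRRBBBB) = { -3,-5/2,-9/4,-17/8 | -2,-1,0 } -> -33/16
g(RRRBBBBB) = { -3,-5/2,-9/4,-17/8,-33/16 | -2,-1,0 } -> -65/32
g(RRRBBBBBB) = { -3,-5/2,-9/4,-17/8,-33/16,-65/32 | -2,-1,0 } -> -129/64
g(RRRBBBBBBR) = { -3,-5/2,-9/4,-17/8,-33/16,-65/32 | -129/64,-2,-1,0 } -> -259/128
g(RRRBBBBBBRB) = { -3,-5/2,-9/4,-17/8,-33/16,-65/32,-259/128 | -129/64,-2,-1,0 } -> -517/256
g(RRRBBBBBBRBB) = { -3,-5/2,-9/4,-17/8,-33/16,-65/32,-259/128,-517/256 | -129/64,-2,-1,0 } -> -1033/512
g(RRRBBBBBBRBBB) = { -3,-5/2,-9/4,-17/8,-33/16,-65/32,-259/128,-517/256,-1033/512 | -129/64,-2,-1,0 } -> -2065/1024
g(RRRBBBBBBRBBBB) = { -3,-5/2,-9/4,-17/8,-33/16,-65/32,-259/128,-517/256,-1033/512,-2065/1024 | -129/64,-2,-1,0 } -> -4129/2048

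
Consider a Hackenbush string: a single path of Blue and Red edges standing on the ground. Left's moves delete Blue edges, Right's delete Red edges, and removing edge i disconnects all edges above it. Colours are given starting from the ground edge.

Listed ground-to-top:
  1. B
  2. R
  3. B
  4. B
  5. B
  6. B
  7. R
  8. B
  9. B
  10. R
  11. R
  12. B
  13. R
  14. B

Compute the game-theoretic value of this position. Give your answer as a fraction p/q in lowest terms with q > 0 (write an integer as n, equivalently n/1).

G_1 [B]  L=[0]  R=[—]  gives 1
G_2 [BR]  L=[0]  R=[1]  gives 1/2
G_3 [BRB]  L=[0, 1/2]  R=[1]  gives 3/4
G_4 [BRBB]  L=[0, 1/2, 3/4]  R=[1]  gives 7/8
G_5 [BRBBB]  L=[0, 1/2, 3/4, 7/8]  R=[1]  gives 15/16
G_6 [BRBBBB]  L=[0, 1/2, 3/4, 7/8, 15/16]  R=[1]  gives 31/32
G_7 [BRBBBBR]  L=[0, 1/2, 3/4, 7/8, 15/16]  R=[31/32, 1]  gives 61/64
G_8 [BRBBBBRB]  L=[0, 1/2, 3/4, 7/8, 15/16, 61/64]  R=[31/32, 1]  gives 123/128
G_9 [BRBBBBRBB]  L=[0, 1/2, 3/4, 7/8, 15/16, 61/64, 123/128]  R=[31/32, 1]  gives 247/256
G_10 [BRBBBBRBBR]  L=[0, 1/2, 3/4, 7/8, 15/16, 61/64, 123/128]  R=[247/256, 31/32, 1]  gives 493/512
G_11 [BRBBBBRBBRR]  L=[0, 1/2, 3/4, 7/8, 15/16, 61/64, 123/128]  R=[493/512, 247/256, 31/32, 1]  gives 985/1024
G_12 [BRBBBBRBBRRB]  L=[0, 1/2, 3/4, 7/8, 15/16, 61/64, 123/128, 985/1024]  R=[493/512, 247/256, 31/32, 1]  gives 1971/2048
G_13 [BRBBBBRBBRRBR]  L=[0, 1/2, 3/4, 7/8, 15/16, 61/64, 123/128, 985/1024]  R=[1971/2048, 493/512, 247/256, 31/32, 1]  gives 3941/4096
G_14 [BRBBBBRBBRRBRB]  L=[0, 1/2, 3/4, 7/8, 15/16, 61/64, 123/128, 985/1024, 3941/4096]  R=[1971/2048, 493/512, 247/256, 31/32, 1]  gives 7883/8192

7883/8192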